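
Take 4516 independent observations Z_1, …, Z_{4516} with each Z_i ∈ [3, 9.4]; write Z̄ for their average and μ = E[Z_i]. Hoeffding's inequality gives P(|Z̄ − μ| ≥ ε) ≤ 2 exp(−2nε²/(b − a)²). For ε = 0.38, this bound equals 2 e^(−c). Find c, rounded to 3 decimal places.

c = 2nε²/(b − a)² = 2·4516·0.38² / 6.4² = 31.8413.

31.841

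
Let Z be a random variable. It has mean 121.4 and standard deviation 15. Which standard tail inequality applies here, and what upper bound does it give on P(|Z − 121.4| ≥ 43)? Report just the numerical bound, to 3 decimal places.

Mean and variance are known, so Chebyshev's inequality applies.
Chebyshev: P(|Z − μ| ≥ t) ≤ Var(Z)/t².
Var(Z) = σ² = 15² = 225.
Bound = 225 / 1849 = 0.1217.

0.122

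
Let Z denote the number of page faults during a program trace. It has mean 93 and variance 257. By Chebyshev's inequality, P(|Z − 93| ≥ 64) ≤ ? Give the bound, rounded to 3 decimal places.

Chebyshev: P(|Z − μ| ≥ t) ≤ Var(Z)/t².
Bound = 257 / 4096 = 0.0627.

0.063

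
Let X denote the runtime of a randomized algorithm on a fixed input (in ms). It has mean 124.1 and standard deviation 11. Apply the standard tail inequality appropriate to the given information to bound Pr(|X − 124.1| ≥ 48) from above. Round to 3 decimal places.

Mean and variance are known, so Chebyshev's inequality applies.
Chebyshev: Pr(|X − μ| ≥ t) ≤ Var(X)/t².
Var(X) = σ² = 11² = 121.
Bound = 121 / 2304 = 0.0525.

0.053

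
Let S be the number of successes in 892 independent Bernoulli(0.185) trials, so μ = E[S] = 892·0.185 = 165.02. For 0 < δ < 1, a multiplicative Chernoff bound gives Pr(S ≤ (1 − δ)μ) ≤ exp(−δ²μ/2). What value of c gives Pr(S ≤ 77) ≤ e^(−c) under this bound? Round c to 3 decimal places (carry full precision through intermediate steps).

Write 77 = (1 − δ)μ, so δ = 1 − 77/165.02 = 0.5333899…
Then the exponent is δ²μ/2 = (μ − 77)²/(2μ) = 23.474489.

23.474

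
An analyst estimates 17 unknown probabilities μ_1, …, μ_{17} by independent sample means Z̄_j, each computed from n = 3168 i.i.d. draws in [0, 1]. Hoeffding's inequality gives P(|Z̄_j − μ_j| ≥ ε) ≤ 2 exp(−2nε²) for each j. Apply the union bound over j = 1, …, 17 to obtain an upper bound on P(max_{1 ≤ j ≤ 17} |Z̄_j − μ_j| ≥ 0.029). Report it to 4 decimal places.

Per-experiment Hoeffding bound: 2·exp(−2·3168·0.029²) = 2·exp(−5.32858) = 0.0097019.
Union bound over 17 events: 17·0.0097019 = 0.16493.

0.1649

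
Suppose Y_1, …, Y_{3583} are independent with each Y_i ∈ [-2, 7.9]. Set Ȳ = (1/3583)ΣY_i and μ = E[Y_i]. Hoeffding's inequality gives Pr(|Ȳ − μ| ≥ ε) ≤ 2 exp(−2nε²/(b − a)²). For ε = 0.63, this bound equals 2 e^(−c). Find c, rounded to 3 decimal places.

c = 2nε²/(b − a)² = 2·3583·0.63² / 9.9² = 29.0193.

29.019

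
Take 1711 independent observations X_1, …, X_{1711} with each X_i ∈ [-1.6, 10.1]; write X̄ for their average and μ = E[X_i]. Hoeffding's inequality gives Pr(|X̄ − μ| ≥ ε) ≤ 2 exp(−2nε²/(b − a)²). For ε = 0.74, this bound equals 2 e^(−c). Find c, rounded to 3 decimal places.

13.689

c = 2nε²/(b − a)² = 2·1711·0.74² / 11.7² = 13.6890.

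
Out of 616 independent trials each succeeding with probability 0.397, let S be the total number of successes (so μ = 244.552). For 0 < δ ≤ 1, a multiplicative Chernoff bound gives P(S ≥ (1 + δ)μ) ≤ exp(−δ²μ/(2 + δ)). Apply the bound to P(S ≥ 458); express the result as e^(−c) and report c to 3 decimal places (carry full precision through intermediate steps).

Write 458 = (1 + δ)μ, so δ = 458/244.552 − 1 = 0.8728123…
Then the exponent is δ²μ/(2 + δ) = (458 − μ)² / (μ·(2 + δ)) = 64.849362.

64.849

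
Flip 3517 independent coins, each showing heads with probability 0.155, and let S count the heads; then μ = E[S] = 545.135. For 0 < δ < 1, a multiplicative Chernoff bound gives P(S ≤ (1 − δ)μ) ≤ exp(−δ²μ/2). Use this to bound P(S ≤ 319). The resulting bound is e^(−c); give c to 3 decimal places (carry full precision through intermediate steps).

Write 319 = (1 − δ)μ, so δ = 1 − 319/545.135 = 0.4148239…
Then the exponent is δ²μ/2 = (μ − 319)²/(2μ) = 46.903096.

46.903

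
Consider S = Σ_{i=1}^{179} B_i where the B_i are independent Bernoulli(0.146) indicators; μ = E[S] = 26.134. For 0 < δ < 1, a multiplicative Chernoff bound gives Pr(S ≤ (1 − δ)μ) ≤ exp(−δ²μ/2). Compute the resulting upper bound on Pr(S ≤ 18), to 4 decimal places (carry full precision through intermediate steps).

Write 18 = (1 − δ)μ, so δ = 1 − 18/26.134 = 0.3112421…
Then the exponent is δ²μ/2 = (μ − 18)²/(2μ) = 1.265821.
Bound = exp(−1.265821) = 0.28201.

0.2820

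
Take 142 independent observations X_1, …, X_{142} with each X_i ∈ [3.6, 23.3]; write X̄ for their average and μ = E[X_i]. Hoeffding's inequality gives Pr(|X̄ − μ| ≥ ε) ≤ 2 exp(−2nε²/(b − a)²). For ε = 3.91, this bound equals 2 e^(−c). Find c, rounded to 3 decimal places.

c = 2nε²/(b − a)² = 2·142·3.91² / 19.7² = 11.1877.

11.188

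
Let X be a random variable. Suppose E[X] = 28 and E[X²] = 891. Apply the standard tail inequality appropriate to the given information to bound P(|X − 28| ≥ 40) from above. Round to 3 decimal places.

The first two moments determine the variance, so Chebyshev's inequality is the sharpest standard bound available.
Var(X) = E[X²] − (E[X])² = 891 − 784 = 107.
Chebyshev's inequality: P(|X − μ| ≥ t) ≤ Var(X)/t² = 107/1600 = 0.0669.

0.067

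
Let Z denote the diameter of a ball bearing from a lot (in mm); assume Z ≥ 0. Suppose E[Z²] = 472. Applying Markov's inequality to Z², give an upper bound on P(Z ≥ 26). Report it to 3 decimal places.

Since Z ≥ 0, the event {Z ≥ 26} is the same as {Z² ≥ 676}.
Markov's inequality applied to Z² gives P(Z² ≥ 676) ≤ E[Z²]/676 = 472/676 = 0.6982.

0.698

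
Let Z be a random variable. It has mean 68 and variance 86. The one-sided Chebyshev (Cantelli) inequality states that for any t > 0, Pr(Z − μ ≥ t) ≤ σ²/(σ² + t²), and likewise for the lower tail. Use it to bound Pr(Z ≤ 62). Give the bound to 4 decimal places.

0.7049

Here σ² = 86 and t = 6, so σ² + t² = 122.
Cantelli's bound: 86/122 = 0.7049.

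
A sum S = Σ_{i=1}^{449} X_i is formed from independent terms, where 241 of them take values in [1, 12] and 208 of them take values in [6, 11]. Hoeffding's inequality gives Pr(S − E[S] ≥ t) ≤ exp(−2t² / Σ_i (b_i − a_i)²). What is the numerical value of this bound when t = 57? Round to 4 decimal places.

Σ(b_i − a_i)² = 241·11² + 208·5² = 34361.
Exponent = 2·57² / 34361 = 0.18911.
Bound = exp(−0.18911) = 0.82770.

0.8277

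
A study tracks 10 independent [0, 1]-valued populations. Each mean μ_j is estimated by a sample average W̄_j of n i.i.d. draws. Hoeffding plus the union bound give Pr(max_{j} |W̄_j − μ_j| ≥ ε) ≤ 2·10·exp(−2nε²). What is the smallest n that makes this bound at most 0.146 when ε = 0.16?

Need 2·10·exp(−2nε²) ≤ 0.146, i.e. exp(−2nε²) ≤ 0.146/20.
So 2nε² ≥ ln(20/0.146) = 4.919881.
Hence n ≥ 4.919881/(2·0.16²) = 96.091.
The smallest integer n is 97.

97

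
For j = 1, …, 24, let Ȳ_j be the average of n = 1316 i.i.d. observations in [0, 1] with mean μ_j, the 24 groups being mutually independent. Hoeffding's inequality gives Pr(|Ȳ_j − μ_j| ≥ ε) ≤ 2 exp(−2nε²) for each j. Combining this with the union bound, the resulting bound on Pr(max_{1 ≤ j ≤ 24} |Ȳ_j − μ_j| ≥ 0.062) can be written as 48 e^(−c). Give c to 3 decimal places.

Union bound over the 24 events: Pr(max_{1 ≤ j ≤ 24} |Ȳ_j − μ_j| ≥ 0.062) ≤ 24·2·exp(−2nε²) = 48 exp(−2·1316·0.062²).
So c = 2·1316·0.062² = 10.1174.

10.117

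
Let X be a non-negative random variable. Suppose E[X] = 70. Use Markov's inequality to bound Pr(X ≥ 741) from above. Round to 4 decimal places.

Markov's inequality: for a non-negative random variable, Pr(X ≥ a) ≤ E[X]/a.
Here E[X] = 70 and a = 741, so the bound is 70/741 = 0.0945.

0.0945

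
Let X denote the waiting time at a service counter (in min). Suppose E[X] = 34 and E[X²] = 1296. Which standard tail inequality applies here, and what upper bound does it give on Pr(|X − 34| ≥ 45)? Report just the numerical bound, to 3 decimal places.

The first two moments determine the variance, so Chebyshev's inequality is the sharpest standard bound available.
Var(X) = E[X²] − (E[X])² = 1296 − 1156 = 140.
Chebyshev's inequality: Pr(|X − μ| ≥ t) ≤ Var(X)/t² = 140/2025 = 0.0691.

0.069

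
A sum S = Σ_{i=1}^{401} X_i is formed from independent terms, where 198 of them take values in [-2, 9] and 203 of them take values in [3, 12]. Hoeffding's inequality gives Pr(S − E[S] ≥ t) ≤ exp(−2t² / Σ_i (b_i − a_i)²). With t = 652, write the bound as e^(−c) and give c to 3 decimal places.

21.044

Σ(b_i − a_i)² = 198·11² + 203·9² = 40401.
c = 2t² / 40401 = 2·652² / 40401 = 21.0442.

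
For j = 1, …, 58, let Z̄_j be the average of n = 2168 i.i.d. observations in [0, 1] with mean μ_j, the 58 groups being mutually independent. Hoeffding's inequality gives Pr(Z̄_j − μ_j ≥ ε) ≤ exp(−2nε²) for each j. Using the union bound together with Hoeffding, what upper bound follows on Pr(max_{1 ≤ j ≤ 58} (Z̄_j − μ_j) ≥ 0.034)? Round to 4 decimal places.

Per-experiment Hoeffding bound: exp(−2·2168·0.034²) = exp(−5.01242) = 0.0066548.
Union bound over 58 events: 58·0.0066548 = 0.38598.

0.3860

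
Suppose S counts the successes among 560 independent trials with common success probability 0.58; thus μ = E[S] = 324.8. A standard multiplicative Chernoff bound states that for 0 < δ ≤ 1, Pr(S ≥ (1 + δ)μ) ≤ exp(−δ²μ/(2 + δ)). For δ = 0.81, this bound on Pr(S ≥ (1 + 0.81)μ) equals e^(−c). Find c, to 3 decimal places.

75.837

c = δ²μ/(2 + δ) = 0.81²·324.8/(2 + 0.81) = 75.8368.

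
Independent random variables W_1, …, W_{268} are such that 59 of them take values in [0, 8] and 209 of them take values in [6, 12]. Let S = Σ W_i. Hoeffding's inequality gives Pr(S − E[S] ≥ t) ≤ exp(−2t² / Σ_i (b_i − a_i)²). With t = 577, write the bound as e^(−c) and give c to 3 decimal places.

58.925

Σ(b_i − a_i)² = 59·8² + 209·6² = 11300.
c = 2t² / 11300 = 2·577² / 11300 = 58.9255.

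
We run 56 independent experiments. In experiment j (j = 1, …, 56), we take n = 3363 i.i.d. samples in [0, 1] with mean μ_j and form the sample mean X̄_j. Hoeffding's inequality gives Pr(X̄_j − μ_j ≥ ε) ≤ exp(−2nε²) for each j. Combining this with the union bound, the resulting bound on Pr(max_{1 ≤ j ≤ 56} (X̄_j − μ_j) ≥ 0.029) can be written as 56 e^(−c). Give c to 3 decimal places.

Union bound over the 56 events: Pr(max_{1 ≤ j ≤ 56} (X̄_j − μ_j) ≥ 0.029) ≤ 56·exp(−2nε²) = 56 exp(−2·3363·0.029²).
So c = 2·3363·0.029² = 5.6566.

5.657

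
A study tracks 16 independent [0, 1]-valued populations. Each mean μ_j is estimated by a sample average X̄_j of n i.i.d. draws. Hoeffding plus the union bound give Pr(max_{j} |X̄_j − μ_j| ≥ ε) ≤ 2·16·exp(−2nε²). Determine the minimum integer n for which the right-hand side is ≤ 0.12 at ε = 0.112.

Need 2·16·exp(−2nε²) ≤ 0.12, i.e. exp(−2nε²) ≤ 0.12/32.
So 2nε² ≥ ln(32/0.12) = 5.585999.
Hence n ≥ 5.585999/(2·0.112²) = 222.656.
The smallest integer n is 223.

223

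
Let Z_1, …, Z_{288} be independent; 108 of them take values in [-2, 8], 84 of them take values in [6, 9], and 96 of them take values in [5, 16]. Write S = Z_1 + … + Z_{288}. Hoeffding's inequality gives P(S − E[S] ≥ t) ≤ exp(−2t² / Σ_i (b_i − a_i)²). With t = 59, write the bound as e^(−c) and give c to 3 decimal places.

Σ(b_i − a_i)² = 108·10² + 84·3² + 96·11² = 23172.
c = 2t² / 23172 = 2·59² / 23172 = 0.3004.

0.300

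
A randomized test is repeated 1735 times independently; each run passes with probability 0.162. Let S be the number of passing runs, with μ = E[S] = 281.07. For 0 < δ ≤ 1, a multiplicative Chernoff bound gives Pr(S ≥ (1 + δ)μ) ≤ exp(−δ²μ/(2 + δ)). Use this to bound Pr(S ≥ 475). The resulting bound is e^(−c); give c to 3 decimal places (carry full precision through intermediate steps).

Write 475 = (1 + δ)μ, so δ = 475/281.07 − 1 = 0.6899705…
Then the exponent is δ²μ/(2 + δ) = (475 − μ)² / (μ·(2 + δ)) = 49.742544.

49.743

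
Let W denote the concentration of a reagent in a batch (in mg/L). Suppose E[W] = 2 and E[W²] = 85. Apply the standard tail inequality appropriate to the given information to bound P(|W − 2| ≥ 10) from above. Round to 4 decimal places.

0.8100

The first two moments determine the variance, so Chebyshev's inequality is the sharpest standard bound available.
Var(W) = E[W²] − (E[W])² = 85 − 4 = 81.
Chebyshev's inequality: P(|W − μ| ≥ t) ≤ Var(W)/t² = 81/100 = 0.8100.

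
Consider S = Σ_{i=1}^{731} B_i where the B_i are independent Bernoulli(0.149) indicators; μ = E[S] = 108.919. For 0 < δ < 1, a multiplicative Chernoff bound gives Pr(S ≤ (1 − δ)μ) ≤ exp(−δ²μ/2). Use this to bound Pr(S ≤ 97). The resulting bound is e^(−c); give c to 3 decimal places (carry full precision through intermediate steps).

0.652

Write 97 = (1 − δ)μ, so δ = 1 − 97/108.919 = 0.1094299…
Then the exponent is δ²μ/2 = (μ − 97)²/(2μ) = 0.652148.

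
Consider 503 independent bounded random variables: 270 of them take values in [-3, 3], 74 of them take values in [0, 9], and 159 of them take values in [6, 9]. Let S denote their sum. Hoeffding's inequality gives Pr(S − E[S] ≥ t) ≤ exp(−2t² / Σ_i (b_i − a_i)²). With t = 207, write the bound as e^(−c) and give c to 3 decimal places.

4.998

Σ(b_i − a_i)² = 270·6² + 74·9² + 159·3² = 17145.
c = 2t² / 17145 = 2·207² / 17145 = 4.9984.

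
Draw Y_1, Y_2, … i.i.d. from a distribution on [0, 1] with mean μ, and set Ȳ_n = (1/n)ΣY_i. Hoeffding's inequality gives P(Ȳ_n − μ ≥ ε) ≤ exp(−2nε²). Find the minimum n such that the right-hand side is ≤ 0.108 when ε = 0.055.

368

Require exp(−2nε²) ≤ 0.108, i.e. 2nε² ≥ ln(1/0.108) = 2.225624.
So n ≥ 2.225624 / (2·0.055²) = 367.872.
The smallest integer n is 368.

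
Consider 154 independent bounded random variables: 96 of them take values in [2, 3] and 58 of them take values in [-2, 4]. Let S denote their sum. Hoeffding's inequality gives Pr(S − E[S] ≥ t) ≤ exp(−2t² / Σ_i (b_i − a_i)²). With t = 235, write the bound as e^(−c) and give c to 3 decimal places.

Σ(b_i − a_i)² = 96·1² + 58·6² = 2184.
c = 2t² / 2184 = 2·235² / 2184 = 50.5723.

50.572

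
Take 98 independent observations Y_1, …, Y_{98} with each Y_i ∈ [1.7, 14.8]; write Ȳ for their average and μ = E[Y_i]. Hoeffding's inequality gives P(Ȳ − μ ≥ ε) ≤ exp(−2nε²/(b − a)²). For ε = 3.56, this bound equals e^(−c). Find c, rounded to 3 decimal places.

14.475

c = 2nε²/(b − a)² = 2·98·3.56² / 13.1² = 14.4748.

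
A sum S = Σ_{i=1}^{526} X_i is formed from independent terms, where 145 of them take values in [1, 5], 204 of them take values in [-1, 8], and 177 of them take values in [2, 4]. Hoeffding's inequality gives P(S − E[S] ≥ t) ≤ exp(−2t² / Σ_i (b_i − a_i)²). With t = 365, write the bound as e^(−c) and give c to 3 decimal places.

13.628

Σ(b_i − a_i)² = 145·4² + 204·9² + 177·2² = 19552.
c = 2t² / 19552 = 2·365² / 19552 = 13.6278.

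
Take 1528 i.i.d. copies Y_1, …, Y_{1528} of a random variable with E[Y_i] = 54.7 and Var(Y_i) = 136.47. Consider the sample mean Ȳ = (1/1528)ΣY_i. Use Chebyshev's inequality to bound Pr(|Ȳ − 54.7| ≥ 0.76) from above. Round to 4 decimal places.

Var(Ȳ) = Var(Y_i)/n = 136.47/1528 = 0.089313.
Chebyshev: Pr(|Ȳ − 54.7| ≥ 0.76) ≤ Var(Ȳ)/(0.76)² = 136.47/(1528·0.76²) = 0.1546.

0.1546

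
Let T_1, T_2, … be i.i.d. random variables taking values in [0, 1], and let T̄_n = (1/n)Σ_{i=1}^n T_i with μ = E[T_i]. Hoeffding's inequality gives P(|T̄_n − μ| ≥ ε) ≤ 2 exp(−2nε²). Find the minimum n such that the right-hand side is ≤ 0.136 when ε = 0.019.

Require 2·exp(−2nε²) ≤ 0.136, i.e. 2nε² ≥ ln(2/0.136) = 2.688248.
So n ≥ 2.688248 / (2·0.019²) = 3723.335.
The smallest integer n is 3724.

3724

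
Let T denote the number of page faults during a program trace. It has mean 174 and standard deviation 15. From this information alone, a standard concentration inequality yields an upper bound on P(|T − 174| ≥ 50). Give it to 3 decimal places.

0.090

Mean and variance are known, so Chebyshev's inequality applies.
Chebyshev: P(|T − μ| ≥ t) ≤ Var(T)/t².
Var(T) = σ² = 15² = 225.
Bound = 225 / 2500 = 0.0900.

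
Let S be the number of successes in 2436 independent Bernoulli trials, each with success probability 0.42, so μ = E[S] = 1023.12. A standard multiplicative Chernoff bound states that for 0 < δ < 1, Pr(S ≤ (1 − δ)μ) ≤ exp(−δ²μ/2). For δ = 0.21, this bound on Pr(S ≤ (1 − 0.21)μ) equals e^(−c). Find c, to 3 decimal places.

c = δ²μ/2 = 0.21²·1023.12/2 = 22.5598.

22.560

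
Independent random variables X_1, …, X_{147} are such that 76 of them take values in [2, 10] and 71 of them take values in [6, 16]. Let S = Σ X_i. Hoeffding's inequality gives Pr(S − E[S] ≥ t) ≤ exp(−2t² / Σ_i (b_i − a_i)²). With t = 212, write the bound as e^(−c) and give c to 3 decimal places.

Σ(b_i − a_i)² = 76·8² + 71·10² = 11964.
c = 2t² / 11964 = 2·212² / 11964 = 7.5132.

7.513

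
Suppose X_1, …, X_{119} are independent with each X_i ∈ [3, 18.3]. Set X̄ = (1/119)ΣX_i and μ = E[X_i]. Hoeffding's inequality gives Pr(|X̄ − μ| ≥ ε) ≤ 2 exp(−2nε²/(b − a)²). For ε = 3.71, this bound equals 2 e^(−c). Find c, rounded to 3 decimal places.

c = 2nε²/(b − a)² = 2·119·3.71² / 15.3² = 13.9940.

13.994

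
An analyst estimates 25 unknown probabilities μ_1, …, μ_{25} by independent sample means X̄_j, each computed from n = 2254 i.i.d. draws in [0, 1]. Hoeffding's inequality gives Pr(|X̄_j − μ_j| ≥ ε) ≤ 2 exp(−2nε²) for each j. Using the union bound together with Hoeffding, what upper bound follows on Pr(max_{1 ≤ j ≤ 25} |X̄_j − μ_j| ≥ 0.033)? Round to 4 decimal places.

0.3689

Per-experiment Hoeffding bound: 2·exp(−2·2254·0.033²) = 2·exp(−4.90921) = 0.014757.
Union bound over 25 events: 25·0.014757 = 0.36892.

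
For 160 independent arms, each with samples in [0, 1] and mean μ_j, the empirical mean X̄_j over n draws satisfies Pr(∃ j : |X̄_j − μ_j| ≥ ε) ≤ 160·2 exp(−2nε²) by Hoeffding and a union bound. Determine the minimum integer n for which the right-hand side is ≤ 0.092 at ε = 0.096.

443

Need 2·160·exp(−2nε²) ≤ 0.092, i.e. exp(−2nε²) ≤ 0.092/320.
So 2nε² ≥ ln(320/0.092) = 8.154288.
Hence n ≥ 8.154288/(2·0.096²) = 442.398.
The smallest integer n is 443.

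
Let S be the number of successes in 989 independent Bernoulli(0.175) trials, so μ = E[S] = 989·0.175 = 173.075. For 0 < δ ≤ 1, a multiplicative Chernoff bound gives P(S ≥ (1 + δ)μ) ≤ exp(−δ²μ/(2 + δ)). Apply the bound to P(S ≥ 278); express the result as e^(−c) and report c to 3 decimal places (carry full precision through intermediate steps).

Write 278 = (1 + δ)μ, so δ = 278/173.075 − 1 = 0.6062401…
Then the exponent is δ²μ/(2 + δ) = (278 − μ)² / (μ·(2 + δ)) = 24.406708.

24.407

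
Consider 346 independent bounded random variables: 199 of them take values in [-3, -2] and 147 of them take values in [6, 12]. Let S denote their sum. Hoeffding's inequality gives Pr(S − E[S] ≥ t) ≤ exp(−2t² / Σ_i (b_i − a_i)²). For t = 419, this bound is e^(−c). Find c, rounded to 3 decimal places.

63.945

Σ(b_i − a_i)² = 199·1² + 147·6² = 5491.
c = 2t² / 5491 = 2·419² / 5491 = 63.9450.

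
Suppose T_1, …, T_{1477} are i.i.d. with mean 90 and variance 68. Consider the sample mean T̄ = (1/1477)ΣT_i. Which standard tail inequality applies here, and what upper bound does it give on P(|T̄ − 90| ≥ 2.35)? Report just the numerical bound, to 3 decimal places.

0.008

With mean and variance of each term known, Chebyshev's inequality bounds the deviation of the sum (or sample mean).
Var(T̄) = Var(T_i)/n = 68/1477 = 0.046039.
Chebyshev: P(|T̄ − 90| ≥ 2.35) ≤ Var(T̄)/(2.35)² = 68/(1477·2.35²) = 0.0083.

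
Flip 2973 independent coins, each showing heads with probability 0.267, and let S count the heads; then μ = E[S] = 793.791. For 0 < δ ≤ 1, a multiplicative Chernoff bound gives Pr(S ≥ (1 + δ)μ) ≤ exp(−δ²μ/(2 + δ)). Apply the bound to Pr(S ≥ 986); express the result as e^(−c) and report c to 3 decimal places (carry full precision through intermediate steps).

20.758

Write 986 = (1 + δ)μ, so δ = 986/793.791 − 1 = 0.2421406…
Then the exponent is δ²μ/(2 + δ) = (986 − μ)² / (μ·(2 + δ)) = 20.757662.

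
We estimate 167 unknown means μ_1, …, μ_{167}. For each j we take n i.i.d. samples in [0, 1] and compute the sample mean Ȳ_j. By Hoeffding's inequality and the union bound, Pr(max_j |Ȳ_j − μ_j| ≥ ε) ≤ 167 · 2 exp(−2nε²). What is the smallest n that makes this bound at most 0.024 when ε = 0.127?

296

Need 2·167·exp(−2nε²) ≤ 0.024, i.e. exp(−2nε²) ≤ 0.024/334.
So 2nε² ≥ ln(334/0.024) = 9.540842.
Hence n ≥ 9.540842/(2·0.127²) = 295.767.
The smallest integer n is 296.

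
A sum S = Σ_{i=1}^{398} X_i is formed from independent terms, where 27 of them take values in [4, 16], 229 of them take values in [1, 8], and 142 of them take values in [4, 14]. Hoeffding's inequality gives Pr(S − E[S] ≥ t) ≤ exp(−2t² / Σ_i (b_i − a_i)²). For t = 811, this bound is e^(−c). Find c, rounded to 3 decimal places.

Σ(b_i − a_i)² = 27·12² + 229·7² + 142·10² = 29309.
c = 2t² / 29309 = 2·811² / 29309 = 44.8818.

44.882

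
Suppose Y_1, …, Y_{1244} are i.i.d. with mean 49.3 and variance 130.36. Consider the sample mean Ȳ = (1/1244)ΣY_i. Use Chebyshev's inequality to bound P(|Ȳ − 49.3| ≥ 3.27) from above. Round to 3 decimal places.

0.010

Var(Ȳ) = Var(Y_i)/n = 130.36/1244 = 0.10479.
Chebyshev: P(|Ȳ − 49.3| ≥ 3.27) ≤ Var(Ȳ)/(3.27)² = 130.36/(1244·3.27²) = 0.0098.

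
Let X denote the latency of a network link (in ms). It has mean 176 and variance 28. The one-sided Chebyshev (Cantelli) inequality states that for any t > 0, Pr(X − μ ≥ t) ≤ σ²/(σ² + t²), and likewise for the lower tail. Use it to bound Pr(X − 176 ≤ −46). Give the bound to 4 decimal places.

Here σ² = 28 and t = 46, so σ² + t² = 2144.
Cantelli's bound: 28/2144 = 0.0131.

0.0131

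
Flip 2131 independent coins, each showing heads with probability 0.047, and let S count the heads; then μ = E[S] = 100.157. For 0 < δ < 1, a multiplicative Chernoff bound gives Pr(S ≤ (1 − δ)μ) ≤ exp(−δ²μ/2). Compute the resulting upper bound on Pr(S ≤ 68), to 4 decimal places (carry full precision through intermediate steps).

Write 68 = (1 − δ)μ, so δ = 1 − 68/100.157 = 0.3210659…
Then the exponent is δ²μ/2 = (μ − 68)²/(2μ) = 5.162258.
Bound = exp(−5.162258) = 0.00573.

0.0057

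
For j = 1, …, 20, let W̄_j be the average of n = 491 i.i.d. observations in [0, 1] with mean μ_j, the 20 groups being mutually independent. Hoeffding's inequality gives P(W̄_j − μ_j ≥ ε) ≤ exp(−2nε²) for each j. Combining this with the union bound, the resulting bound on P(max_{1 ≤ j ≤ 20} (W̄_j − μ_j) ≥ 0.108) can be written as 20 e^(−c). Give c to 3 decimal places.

11.454

Union bound over the 20 events: P(max_{1 ≤ j ≤ 20} (W̄_j − μ_j) ≥ 0.108) ≤ 20·exp(−2nε²) = 20 exp(−2·491·0.108²).
So c = 2·491·0.108² = 11.4540.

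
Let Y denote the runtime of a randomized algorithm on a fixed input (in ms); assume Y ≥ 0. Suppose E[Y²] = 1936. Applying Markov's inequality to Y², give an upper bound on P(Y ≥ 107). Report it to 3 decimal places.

0.169

Since Y ≥ 0, the event {Y ≥ 107} is the same as {Y² ≥ 11449}.
Markov's inequality applied to Y² gives P(Y² ≥ 11449) ≤ E[Y²]/11449 = 1936/11449 = 0.1691.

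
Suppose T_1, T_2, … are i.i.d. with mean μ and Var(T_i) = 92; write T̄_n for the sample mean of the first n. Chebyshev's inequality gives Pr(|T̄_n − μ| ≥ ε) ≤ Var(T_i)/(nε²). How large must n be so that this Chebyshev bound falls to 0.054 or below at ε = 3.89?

113

Require 92/(n·3.89²) ≤ 0.054, i.e. n ≥ 92/(0.054·3.89²) = 112.589.
The smallest integer n is 113.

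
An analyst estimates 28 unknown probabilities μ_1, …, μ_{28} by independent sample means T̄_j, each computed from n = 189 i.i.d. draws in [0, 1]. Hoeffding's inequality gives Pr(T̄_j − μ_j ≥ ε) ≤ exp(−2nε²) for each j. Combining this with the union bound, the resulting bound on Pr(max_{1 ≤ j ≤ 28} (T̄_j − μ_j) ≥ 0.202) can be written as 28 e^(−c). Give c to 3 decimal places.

15.424

Union bound over the 28 events: Pr(max_{1 ≤ j ≤ 28} (T̄_j − μ_j) ≥ 0.202) ≤ 28·exp(−2nε²) = 28 exp(−2·189·0.202²).
So c = 2·189·0.202² = 15.4239.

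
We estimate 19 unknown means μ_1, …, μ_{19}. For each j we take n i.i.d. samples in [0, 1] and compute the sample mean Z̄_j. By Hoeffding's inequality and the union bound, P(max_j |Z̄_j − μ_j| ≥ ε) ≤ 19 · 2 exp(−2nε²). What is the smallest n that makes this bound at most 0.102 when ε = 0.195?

78

Need 2·19·exp(−2nε²) ≤ 0.102, i.e. exp(−2nε²) ≤ 0.102/38.
So 2nε² ≥ ln(38/0.102) = 5.920369.
Hence n ≥ 5.920369/(2·0.195²) = 77.848.
The smallest integer n is 78.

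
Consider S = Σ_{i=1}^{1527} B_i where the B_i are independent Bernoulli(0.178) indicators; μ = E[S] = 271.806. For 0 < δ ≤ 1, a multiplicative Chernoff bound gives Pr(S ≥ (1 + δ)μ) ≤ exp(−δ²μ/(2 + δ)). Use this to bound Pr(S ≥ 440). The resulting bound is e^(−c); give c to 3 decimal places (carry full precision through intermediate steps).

Write 440 = (1 + δ)μ, so δ = 440/271.806 − 1 = 0.6188016…
Then the exponent is δ²μ/(2 + δ) = (440 − μ)² / (μ·(2 + δ)) = 39.742882.

39.743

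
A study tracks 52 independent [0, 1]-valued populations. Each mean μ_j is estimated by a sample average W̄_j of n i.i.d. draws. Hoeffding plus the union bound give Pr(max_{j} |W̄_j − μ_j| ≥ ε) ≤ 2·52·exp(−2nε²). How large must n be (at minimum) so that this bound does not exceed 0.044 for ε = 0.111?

Need 2·52·exp(−2nε²) ≤ 0.044, i.e. exp(−2nε²) ≤ 0.044/104.
So 2nε² ≥ ln(104/0.044) = 7.767957.
Hence n ≥ 7.767957/(2·0.111²) = 315.232.
The smallest integer n is 316.

316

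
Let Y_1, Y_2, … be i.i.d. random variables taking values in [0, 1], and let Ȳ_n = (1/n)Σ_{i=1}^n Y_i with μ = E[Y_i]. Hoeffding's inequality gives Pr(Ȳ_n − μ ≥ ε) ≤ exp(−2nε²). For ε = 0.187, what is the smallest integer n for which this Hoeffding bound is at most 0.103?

33

Require exp(−2nε²) ≤ 0.103, i.e. 2nε² ≥ ln(1/0.103) = 2.273026.
So n ≥ 2.273026 / (2·0.187²) = 32.501.
The smallest integer n is 33.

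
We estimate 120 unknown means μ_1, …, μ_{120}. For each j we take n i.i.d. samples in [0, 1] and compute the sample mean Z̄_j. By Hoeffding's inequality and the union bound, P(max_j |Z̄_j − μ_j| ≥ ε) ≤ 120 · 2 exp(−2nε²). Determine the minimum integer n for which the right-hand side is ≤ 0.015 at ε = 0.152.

Need 2·120·exp(−2nε²) ≤ 0.015, i.e. exp(−2nε²) ≤ 0.015/240.
So 2nε² ≥ ln(240/0.015) = 9.680344.
Hence n ≥ 9.680344/(2·0.152²) = 209.495.
The smallest integer n is 210.

210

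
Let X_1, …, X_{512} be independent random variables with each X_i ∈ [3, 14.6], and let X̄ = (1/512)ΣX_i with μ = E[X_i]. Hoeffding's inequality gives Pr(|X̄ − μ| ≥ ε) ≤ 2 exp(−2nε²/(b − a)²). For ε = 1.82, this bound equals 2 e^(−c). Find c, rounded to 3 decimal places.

c = 2nε²/(b − a)² = 2·512·1.82² / 11.6² = 25.2073.

25.207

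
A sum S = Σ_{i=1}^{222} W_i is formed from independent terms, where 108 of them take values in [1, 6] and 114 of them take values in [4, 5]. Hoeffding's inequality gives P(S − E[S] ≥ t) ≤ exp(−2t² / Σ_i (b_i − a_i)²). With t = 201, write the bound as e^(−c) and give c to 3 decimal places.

28.714

Σ(b_i − a_i)² = 108·5² + 114·1² = 2814.
c = 2t² / 2814 = 2·201² / 2814 = 28.7143.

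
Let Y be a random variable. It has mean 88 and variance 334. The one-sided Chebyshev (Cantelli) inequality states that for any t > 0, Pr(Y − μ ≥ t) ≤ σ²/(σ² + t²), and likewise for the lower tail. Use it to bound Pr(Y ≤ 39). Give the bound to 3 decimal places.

Here σ² = 334 and t = 49, so σ² + t² = 2735.
Cantelli's bound: 334/2735 = 0.1221.

0.122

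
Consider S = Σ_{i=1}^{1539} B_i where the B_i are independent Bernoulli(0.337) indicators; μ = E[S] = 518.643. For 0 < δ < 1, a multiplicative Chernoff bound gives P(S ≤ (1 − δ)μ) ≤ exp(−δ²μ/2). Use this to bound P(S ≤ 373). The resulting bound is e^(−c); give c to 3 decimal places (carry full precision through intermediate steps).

Write 373 = (1 − δ)μ, so δ = 1 − 373/518.643 = 0.2808155…
Then the exponent is δ²μ/2 = (μ − 373)²/(2μ) = 20.449407.

20.449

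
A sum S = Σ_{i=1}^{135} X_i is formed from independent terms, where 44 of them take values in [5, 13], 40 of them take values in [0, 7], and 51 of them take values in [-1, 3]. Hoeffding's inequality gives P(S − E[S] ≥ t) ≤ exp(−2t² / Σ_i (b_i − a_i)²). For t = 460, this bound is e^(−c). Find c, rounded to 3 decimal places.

Σ(b_i − a_i)² = 44·8² + 40·7² + 51·4² = 5592.
c = 2t² / 5592 = 2·460² / 5592 = 75.6795.

75.680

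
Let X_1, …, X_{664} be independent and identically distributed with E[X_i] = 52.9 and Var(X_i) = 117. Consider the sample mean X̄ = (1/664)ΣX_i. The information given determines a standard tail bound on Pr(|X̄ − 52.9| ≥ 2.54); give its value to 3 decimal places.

With mean and variance of each term known, Chebyshev's inequality bounds the deviation of the sum (or sample mean).
Var(X̄) = Var(X_i)/n = 117/664 = 0.1762.
Chebyshev: Pr(|X̄ − 52.9| ≥ 2.54) ≤ Var(X̄)/(2.54)² = 117/(664·2.54²) = 0.0273.

0.027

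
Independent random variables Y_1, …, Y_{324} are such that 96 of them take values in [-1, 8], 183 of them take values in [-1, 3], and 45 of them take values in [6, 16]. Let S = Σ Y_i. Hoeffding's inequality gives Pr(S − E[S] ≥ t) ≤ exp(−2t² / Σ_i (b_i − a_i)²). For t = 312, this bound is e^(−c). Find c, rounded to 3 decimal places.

12.805

Σ(b_i − a_i)² = 96·9² + 183·4² + 45·10² = 15204.
c = 2t² / 15204 = 2·312² / 15204 = 12.8051.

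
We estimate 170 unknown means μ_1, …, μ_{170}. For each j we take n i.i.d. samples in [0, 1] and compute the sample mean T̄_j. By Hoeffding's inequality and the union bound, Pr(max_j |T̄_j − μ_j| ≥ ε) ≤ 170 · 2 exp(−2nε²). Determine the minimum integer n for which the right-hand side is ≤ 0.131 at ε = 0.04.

Need 2·170·exp(−2nε²) ≤ 0.131, i.e. exp(−2nε²) ≤ 0.131/340.
So 2nε² ≥ ln(340/0.131) = 7.861504.
Hence n ≥ 7.861504/(2·0.04²) = 2456.720.
The smallest integer n is 2457.

2457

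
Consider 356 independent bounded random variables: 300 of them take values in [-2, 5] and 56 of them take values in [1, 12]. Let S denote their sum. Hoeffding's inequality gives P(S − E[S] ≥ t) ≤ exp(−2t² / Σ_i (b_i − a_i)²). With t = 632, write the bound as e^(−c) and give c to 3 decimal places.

37.197

Σ(b_i − a_i)² = 300·7² + 56·11² = 21476.
c = 2t² / 21476 = 2·632² / 21476 = 37.1972.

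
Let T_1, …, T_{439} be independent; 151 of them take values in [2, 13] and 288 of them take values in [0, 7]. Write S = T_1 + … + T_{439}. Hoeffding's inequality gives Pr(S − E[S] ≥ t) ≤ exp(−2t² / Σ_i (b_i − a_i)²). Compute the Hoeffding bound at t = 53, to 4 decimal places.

Σ(b_i − a_i)² = 151·11² + 288·7² = 32383.
Exponent = 2·53² / 32383 = 0.17349.
Bound = exp(−0.17349) = 0.84073.

0.8407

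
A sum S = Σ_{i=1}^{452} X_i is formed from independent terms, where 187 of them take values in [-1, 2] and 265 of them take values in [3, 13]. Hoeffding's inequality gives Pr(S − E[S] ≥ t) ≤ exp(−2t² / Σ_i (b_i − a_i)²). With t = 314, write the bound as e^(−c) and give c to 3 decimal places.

Σ(b_i − a_i)² = 187·3² + 265·10² = 28183.
c = 2t² / 28183 = 2·314² / 28183 = 6.9968.

6.997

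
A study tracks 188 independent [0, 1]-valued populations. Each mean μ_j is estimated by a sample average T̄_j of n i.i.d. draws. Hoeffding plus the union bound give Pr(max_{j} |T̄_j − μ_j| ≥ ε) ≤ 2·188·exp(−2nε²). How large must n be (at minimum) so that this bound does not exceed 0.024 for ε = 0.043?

2613

Need 2·188·exp(−2nε²) ≤ 0.024, i.e. exp(−2nε²) ≤ 0.024/376.
So 2nε² ≥ ln(376/0.024) = 9.659291.
Hence n ≥ 9.659291/(2·0.043²) = 2612.031.
The smallest integer n is 2613.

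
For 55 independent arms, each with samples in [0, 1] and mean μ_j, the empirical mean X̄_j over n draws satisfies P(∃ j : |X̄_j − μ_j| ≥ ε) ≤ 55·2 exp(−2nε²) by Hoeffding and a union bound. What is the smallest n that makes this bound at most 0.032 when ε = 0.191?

Need 2·55·exp(−2nε²) ≤ 0.032, i.e. exp(−2nε²) ≤ 0.032/110.
So 2nε² ≥ ln(110/0.032) = 8.142500.
Hence n ≥ 8.142500/(2·0.191²) = 111.599.
The smallest integer n is 112.

112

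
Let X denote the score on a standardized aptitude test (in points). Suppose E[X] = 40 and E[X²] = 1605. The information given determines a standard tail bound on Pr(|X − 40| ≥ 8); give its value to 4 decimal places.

0.0781

The first two moments determine the variance, so Chebyshev's inequality is the sharpest standard bound available.
Var(X) = E[X²] − (E[X])² = 1605 − 1600 = 5.
Chebyshev's inequality: Pr(|X − μ| ≥ t) ≤ Var(X)/t² = 5/64 = 0.0781.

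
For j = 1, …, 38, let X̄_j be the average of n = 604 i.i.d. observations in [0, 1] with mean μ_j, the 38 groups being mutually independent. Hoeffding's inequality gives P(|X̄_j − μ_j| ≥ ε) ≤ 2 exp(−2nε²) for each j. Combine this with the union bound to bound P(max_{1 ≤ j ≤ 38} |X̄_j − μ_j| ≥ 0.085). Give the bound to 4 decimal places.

Per-experiment Hoeffding bound: 2·exp(−2·604·0.085²) = 2·exp(−8.72780) = 0.00032404.
Union bound over 38 events: 38·0.00032404 = 0.01231.

0.0123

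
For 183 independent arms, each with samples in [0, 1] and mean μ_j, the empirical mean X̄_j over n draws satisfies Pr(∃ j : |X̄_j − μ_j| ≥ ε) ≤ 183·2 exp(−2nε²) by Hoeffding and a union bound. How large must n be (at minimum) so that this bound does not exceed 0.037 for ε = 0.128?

281

Need 2·183·exp(−2nε²) ≤ 0.037, i.e. exp(−2nε²) ≤ 0.037/366.
So 2nε² ≥ ln(366/0.037) = 9.199471.
Hence n ≥ 9.199471/(2·0.128²) = 280.746.
The smallest integer n is 281.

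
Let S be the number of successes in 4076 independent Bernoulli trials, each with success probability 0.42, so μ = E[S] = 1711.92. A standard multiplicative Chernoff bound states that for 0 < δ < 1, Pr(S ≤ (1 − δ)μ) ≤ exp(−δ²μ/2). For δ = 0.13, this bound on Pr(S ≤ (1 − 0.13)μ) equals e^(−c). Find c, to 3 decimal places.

14.466

c = δ²μ/2 = 0.13²·1711.92/2 = 14.4657.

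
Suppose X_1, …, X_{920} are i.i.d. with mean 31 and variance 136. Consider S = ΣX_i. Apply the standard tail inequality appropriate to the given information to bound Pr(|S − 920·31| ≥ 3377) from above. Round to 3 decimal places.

0.011

With mean and variance of each term known, Chebyshev's inequality bounds the deviation of the sum (or sample mean).
Var(S) = n·Var(X_i) = 920·136 = 125120.
Chebyshev: Pr(|S − 920·31| ≥ 3377) ≤ Var(S)/3377² = 125120/11404129 = 0.0110.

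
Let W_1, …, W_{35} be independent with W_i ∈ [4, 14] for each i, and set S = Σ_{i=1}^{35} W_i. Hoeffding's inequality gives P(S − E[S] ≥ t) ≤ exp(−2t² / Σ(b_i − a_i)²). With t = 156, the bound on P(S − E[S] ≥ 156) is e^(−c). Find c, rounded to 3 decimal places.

Σ(b_i − a_i)² = 35·(10)² = 3500.
c = 2t²/3500 = 2·156²/3500 = 13.9063.

13.906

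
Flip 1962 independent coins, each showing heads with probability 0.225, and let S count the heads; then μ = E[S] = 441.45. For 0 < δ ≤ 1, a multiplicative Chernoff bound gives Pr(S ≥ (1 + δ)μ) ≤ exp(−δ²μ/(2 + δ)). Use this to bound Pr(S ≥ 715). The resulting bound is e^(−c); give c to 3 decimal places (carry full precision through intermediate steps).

64.706

Write 715 = (1 + δ)μ, so δ = 715/441.45 − 1 = 0.6196625…
Then the exponent is δ²μ/(2 + δ) = (715 − μ)² / (μ·(2 + δ)) = 64.706302.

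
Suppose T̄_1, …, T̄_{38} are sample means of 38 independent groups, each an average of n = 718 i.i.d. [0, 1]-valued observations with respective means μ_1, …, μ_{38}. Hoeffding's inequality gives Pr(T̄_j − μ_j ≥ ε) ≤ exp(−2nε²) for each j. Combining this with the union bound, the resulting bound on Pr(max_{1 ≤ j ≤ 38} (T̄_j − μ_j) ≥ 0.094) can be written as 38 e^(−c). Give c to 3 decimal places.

12.688

Union bound over the 38 events: Pr(max_{1 ≤ j ≤ 38} (T̄_j − μ_j) ≥ 0.094) ≤ 38·exp(−2nε²) = 38 exp(−2·718·0.094²).
So c = 2·718·0.094² = 12.6885.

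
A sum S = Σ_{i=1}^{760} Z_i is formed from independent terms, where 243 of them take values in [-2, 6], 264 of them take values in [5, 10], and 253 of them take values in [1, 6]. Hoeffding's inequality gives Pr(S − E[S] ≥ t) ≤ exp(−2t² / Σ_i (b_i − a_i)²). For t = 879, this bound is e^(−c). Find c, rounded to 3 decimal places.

54.264

Σ(b_i − a_i)² = 243·8² + 264·5² + 253·5² = 28477.
c = 2t² / 28477 = 2·879² / 28477 = 54.2642.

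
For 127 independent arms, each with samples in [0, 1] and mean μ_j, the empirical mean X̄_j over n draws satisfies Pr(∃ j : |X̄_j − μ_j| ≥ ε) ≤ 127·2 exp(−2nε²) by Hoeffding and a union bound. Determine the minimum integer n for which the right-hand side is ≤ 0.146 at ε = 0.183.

Need 2·127·exp(−2nε²) ≤ 0.146, i.e. exp(−2nε²) ≤ 0.146/254.
So 2nε² ≥ ln(254/0.146) = 7.461483.
Hence n ≥ 7.461483/(2·0.183²) = 111.402.
The smallest integer n is 112.

112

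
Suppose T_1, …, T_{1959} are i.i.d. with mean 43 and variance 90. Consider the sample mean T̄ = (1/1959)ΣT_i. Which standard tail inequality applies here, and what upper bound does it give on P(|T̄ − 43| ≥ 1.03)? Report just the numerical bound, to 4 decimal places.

With mean and variance of each term known, Chebyshev's inequality bounds the deviation of the sum (or sample mean).
Var(T̄) = Var(T_i)/n = 90/1959 = 0.045942.
Chebyshev: P(|T̄ − 43| ≥ 1.03) ≤ Var(T̄)/(1.03)² = 90/(1959·1.03²) = 0.0433.

0.0433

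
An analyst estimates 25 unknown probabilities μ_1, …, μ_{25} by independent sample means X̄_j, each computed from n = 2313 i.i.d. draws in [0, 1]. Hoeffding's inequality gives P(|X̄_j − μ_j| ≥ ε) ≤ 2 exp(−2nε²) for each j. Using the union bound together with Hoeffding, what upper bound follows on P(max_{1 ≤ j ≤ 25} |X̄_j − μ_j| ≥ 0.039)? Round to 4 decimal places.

Per-experiment Hoeffding bound: 2·exp(−2·2313·0.039²) = 2·exp(−7.03615) = 0.001759.
Union bound over 25 events: 25·0.001759 = 0.04398.

0.0440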